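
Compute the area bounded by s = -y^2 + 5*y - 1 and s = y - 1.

32/3

Both boundary curves give s as a function of y, so integrate with respect to y. Setting them equal: -y^2 + 4*y = 0, i.e. -y*(y - 4) = 0, so they meet at y = 0, 4.
For y in [0, 4], s = -y^2 + 5*y - 1 is on the right; area = ∫[0,4] (-y^2 + 4*y) dy = 32/3.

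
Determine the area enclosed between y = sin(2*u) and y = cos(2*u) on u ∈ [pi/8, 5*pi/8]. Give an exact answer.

On [pi/8, 5*pi/8], (sin(2*u)) - (cos(2*u)) = sin(2*u) - cos(2*u) is ≥ 0 throughout, so the area is a single integral of |sin(2*u) - cos(2*u)|.
∫[pi/8,5*pi/8] (sin(2*u) - cos(2*u)) du = sqrt(2).

sqrt(2)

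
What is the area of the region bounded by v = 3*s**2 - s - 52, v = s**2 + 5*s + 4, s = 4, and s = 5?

127/3

On [4, 5], (3*s**2 - s - 52) - (s**2 + 5*s + 4) = 2*s**2 - 6*s - 56 is ≤ 0 throughout, so the area is a single integral of |2*s**2 - 6*s - 56|.
∫[4,5] (2*s**2 - 6*s - 56) ds = -127/3; the area of that piece is 127/3.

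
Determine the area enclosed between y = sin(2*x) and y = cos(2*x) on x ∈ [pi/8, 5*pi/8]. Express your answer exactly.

On [pi/8, 5*pi/8], (sin(2*x)) - (cos(2*x)) = sin(2*x) - cos(2*x) is ≥ 0 throughout, so the area is a single integral of |sin(2*x) - cos(2*x)|.
∫[pi/8,5*pi/8] (sin(2*x) - cos(2*x)) dx = sqrt(2).

sqrt(2)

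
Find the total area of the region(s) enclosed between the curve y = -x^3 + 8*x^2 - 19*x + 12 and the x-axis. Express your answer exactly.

The curve meets the x-axis where -x^3 + 8*x^2 - 19*x + 12 = 0, i.e. -(x - 4)*(x - 3)*(x - 1) = 0, at x = 1, 3, 4.
On [1, 3] the curve lies below the axis; ∫[1,3] (-x^3 + 8*x^2 - 19*x + 12) dx = -8/3, giving area 8/3.
On [3, 4] the curve lies above the axis; ∫[3,4] (-x^3 + 8*x^2 - 19*x + 12) dx = 5/12, giving area 5/12.
Total area = 8/3 + 5/12 = 37/12.

37/12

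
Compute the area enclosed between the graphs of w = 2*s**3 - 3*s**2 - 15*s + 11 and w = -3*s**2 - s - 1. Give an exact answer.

131/2

Set the curves equal: 2*s**3 - 3*s**2 - 15*s + 11 = -3*s**2 - s - 1, so 2*s**3 - 14*s + 12 = 0, which factors as 2*(s - 2)*(s - 1)*(s + 3) = 0. The curves meet at s = -3, 1, 2.
On [-3, 1], w = 2*s**3 - 3*s**2 - 15*s + 11 is on top; that piece has area ∫[-3,1] (2*s**3 - 14*s + 12) ds = 64.
On [1, 2], w = -3*s**2 - s - 1 is on top; that piece has area ∫[1,2] (-(2*s**3 - 14*s + 12)) ds = 3/2.
Total enclosed area = 64 + 3/2 = 131/2.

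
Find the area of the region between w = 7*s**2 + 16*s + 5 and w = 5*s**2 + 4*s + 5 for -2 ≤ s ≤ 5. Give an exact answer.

252

The difference (7*s**2 + 16*s + 5) - (5*s**2 + 4*s + 5) = 2*s**2 + 12*s changes sign at s = 0 inside [-2, 5], so split the integral there.
∫[-2,0] (2*s**2 + 12*s) ds = -56/3; the area of that piece is 56/3.
∫[0,5] (2*s**2 + 12*s) ds = 700/3.
Total area = 56/3 + 700/3 = 252.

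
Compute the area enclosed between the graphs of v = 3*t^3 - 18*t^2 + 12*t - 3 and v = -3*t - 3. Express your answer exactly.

393/4

Set the curves equal: 3*t^3 - 18*t^2 + 12*t - 3 = -3*t - 3, so 3*t^3 - 18*t^2 + 15*t = 0, which factors as 3*t*(t - 5)*(t - 1) = 0. The curves meet at t = 0, 1, 5.
On [0, 1], v = 3*t^3 - 18*t^2 + 12*t - 3 is on top; that piece has area ∫[0,1] (3*t^3 - 18*t^2 + 15*t) dt = 9/4.
On [1, 5], v = -3*t - 3 is on top; that piece has area ∫[1,5] (-(3*t^3 - 18*t^2 + 15*t)) dt = 96.
Total enclosed area = 9/4 + 96 = 393/4.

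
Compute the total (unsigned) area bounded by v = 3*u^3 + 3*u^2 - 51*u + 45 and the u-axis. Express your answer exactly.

The curve meets the u-axis where 3*u^3 + 3*u^2 - 51*u + 45 = 0, i.e. 3*(u - 3)*(u - 1)*(u + 5) = 0, at u = -5, 1, 3.
On [-5, 1] the curve lies above the axis; ∫[-5,1] (3*u^3 + 3*u^2 - 51*u + 45) du = 540, giving area 540.
On [1, 3] the curve lies below the axis; ∫[1,3] (3*u^3 + 3*u^2 - 51*u + 45) du = -28, giving area 28.
Total area = 540 + 28 = 568.

568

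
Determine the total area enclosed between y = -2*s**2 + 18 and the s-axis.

72

The curve meets the s-axis where -2*s**2 + 18 = 0, i.e. -2*(s - 3)*(s + 3) = 0, at s = -3, 3.
On [-3, 3] the curve lies above the axis; ∫[-3,3] (-2*s**2 + 18) ds = 72, giving area 72.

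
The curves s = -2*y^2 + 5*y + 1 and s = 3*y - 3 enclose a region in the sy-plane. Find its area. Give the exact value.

9

Both boundary curves give s as a function of y, so integrate with respect to y. Setting them equal: -2*y^2 + 2*y + 4 = 0, i.e. -2*(y - 2)*(y + 1) = 0, so they meet at y = -1, 2.
For y in [-1, 2], s = -2*y^2 + 5*y + 1 is on the right; area = ∫[-1,2] (-2*y^2 + 2*y + 4) dy = 9.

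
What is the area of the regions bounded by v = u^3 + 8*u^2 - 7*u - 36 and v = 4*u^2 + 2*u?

Set the curves equal: u^3 + 8*u^2 - 7*u - 36 = 4*u^2 + 2*u, so u^3 + 4*u^2 - 9*u - 36 = 0, which factors as (u - 3)*(u + 3)*(u + 4) = 0. The curves meet at u = -4, -3, 3.
On [-4, -3], v = u^3 + 8*u^2 - 7*u - 36 is on top; that piece has area ∫[-4,-3] (u^3 + 4*u^2 - 9*u - 36) du = 13/12.
On [-3, 3], v = 4*u^2 + 2*u is on top; that piece has area ∫[-3,3] (-(u^3 + 4*u^2 - 9*u - 36)) du = 144.
Total enclosed area = 13/12 + 144 = 1741/12.

1741/12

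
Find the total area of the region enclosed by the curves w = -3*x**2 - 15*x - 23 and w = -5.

1/2

Set the curves equal: -3*x**2 - 15*x - 23 = -5, so -3*x**2 - 15*x - 18 = 0, which factors as -3*(x + 2)*(x + 3) = 0. The curves meet at x = -3, -2.
On [-3, -2], w = -3*x**2 - 15*x - 23 is on top; that piece has area ∫[-3,-2] (-3*x**2 - 15*x - 18) dx = 1/2.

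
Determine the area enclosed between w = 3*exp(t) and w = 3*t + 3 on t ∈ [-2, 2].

On [-2, 2], (3*exp(t)) - (3*t + 3) = -3*t + 3*exp(t) - 3 is ≥ 0 throughout, so the area is a single integral of |-3*t + 3*exp(t) - 3|.
∫[-2,2] (-3*t + 3*exp(t) - 3) dt = -12 - 3*exp(-2) + 3*exp(2).

-12 - 3*exp(-2) + 3*exp(2)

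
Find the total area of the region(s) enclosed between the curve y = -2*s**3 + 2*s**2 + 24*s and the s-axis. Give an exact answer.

937/6

The curve meets the s-axis where -2*s**3 + 2*s**2 + 24*s = 0, i.e. -2*s*(s - 4)*(s + 3) = 0, at s = -3, 0, 4.
On [-3, 0] the curve lies below the axis; ∫[-3,0] (-2*s**3 + 2*s**2 + 24*s) ds = -99/2, giving area 99/2.
On [0, 4] the curve lies above the axis; ∫[0,4] (-2*s**3 + 2*s**2 + 24*s) ds = 320/3, giving area 320/3.
Total area = 99/2 + 320/3 = 937/6.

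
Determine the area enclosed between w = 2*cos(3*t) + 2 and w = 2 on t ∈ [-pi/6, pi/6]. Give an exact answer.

On [-pi/6, pi/6], (2*cos(3*t) + 2) - (2) = 2*cos(3*t) is ≥ 0 throughout, so the area is a single integral of |2*cos(3*t)|.
∫[-pi/6,pi/6] (2*cos(3*t)) dt = 4/3.

4/3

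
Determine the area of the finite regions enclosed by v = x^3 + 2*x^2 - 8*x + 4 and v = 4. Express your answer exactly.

Set the curves equal: x^3 + 2*x^2 - 8*x + 4 = 4, so x^3 + 2*x^2 - 8*x = 0, which factors as x*(x - 2)*(x + 4) = 0. The curves meet at x = -4, 0, 2.
On [-4, 0], v = x^3 + 2*x^2 - 8*x + 4 is on top; that piece has area ∫[-4,0] (x^3 + 2*x^2 - 8*x) dx = 128/3.
On [0, 2], v = 4 is on top; that piece has area ∫[0,2] (-(x^3 + 2*x^2 - 8*x)) dx = 20/3.
Total enclosed area = 128/3 + 20/3 = 148/3.

148/3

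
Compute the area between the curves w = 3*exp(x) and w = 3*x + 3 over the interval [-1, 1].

-6 - 3*exp(-1) + 3*exp(1)

On [-1, 1], (3*exp(x)) - (3*x + 3) = -3*x + 3*exp(x) - 3 is ≥ 0 throughout, so the area is a single integral of |-3*x + 3*exp(x) - 3|.
∫[-1,1] (-3*x + 3*exp(x) - 3) dx = -6 - 3*exp(-1) + 3*exp(1).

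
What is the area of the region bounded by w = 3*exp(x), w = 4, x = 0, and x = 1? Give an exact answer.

-9 - 8*log(3) + 3*exp(1) + 16*log(2)

The difference (3*exp(x)) - (4) = 3*exp(x) - 4 changes sign at x = log(4/3) inside [0, 1], so split the integral there.
∫[0,log(4/3)] (3*exp(x) - 4) dx = log(81/256) + 1; the area of that piece is -1 + log(256/81).
∫[log(4/3),1] (3*exp(x) - 4) dx = -8 - 4*log(3) + 8*log(2) + 3*exp(1).
Total area = (-1 + log(256/81)) + (-8 - 4*log(3) + 8*log(2) + 3*exp(1)) = -9 - 8*log(3) + 3*exp(1) + 16*log(2).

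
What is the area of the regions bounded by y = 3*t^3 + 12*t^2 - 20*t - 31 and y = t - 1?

Set the curves equal: 3*t^3 + 12*t^2 - 20*t - 31 = t - 1, so 3*t^3 + 12*t^2 - 21*t - 30 = 0, which factors as 3*(t - 2)*(t + 1)*(t + 5) = 0. The curves meet at t = -5, -1, 2.
On [-5, -1], y = 3*t^3 + 12*t^2 - 20*t - 31 is on top; that piece has area ∫[-5,-1] (3*t^3 + 12*t^2 - 21*t - 30) dt = 160.
On [-1, 2], y = t - 1 is on top; that piece has area ∫[-1,2] (-(3*t^3 + 12*t^2 - 21*t - 30)) dt = 297/4.
Total enclosed area = 160 + 297/4 = 937/4.

937/4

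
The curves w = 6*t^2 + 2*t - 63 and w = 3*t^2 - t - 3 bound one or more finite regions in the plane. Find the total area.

729/2

Set the curves equal: 6*t^2 + 2*t - 63 = 3*t^2 - t - 3, so 3*t^2 + 3*t - 60 = 0, which factors as 3*(t - 4)*(t + 5) = 0. The curves meet at t = -5, 4.
On [-5, 4], w = 3*t^2 - t - 3 is on top; that piece has area ∫[-5,4] (-(3*t^2 + 3*t - 60)) dt = 729/2.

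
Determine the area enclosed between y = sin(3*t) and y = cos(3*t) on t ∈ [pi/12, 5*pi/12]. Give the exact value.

2*sqrt(2)/3

On [pi/12, 5*pi/12], (sin(3*t)) - (cos(3*t)) = sin(3*t) - cos(3*t) is ≥ 0 throughout, so the area is a single integral of |sin(3*t) - cos(3*t)|.
∫[pi/12,5*pi/12] (sin(3*t) - cos(3*t)) dt = 2*sqrt(2)/3.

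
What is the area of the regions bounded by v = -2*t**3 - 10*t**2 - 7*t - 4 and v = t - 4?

71/3

Set the curves equal: -2*t**3 - 10*t**2 - 7*t - 4 = t - 4, so -2*t**3 - 10*t**2 - 8*t = 0, which factors as -2*t*(t + 1)*(t + 4) = 0. The curves meet at t = -4, -1, 0.
On [-4, -1], v = t - 4 is on top; that piece has area ∫[-4,-1] (-(-2*t**3 - 10*t**2 - 8*t)) dt = 45/2.
On [-1, 0], v = -2*t**3 - 10*t**2 - 7*t - 4 is on top; that piece has area ∫[-1,0] (-2*t**3 - 10*t**2 - 8*t) dt = 7/6.
Total enclosed area = 45/2 + 7/6 = 71/3.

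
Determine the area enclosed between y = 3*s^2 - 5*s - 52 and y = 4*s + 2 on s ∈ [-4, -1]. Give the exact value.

The difference (3*s^2 - 5*s - 52) - (4*s + 2) = 3*s^2 - 9*s - 54 changes sign at s = -3 inside [-4, -1], so split the integral there.
∫[-4,-3] (3*s^2 - 9*s - 54) ds = 29/2.
∫[-3,-1] (3*s^2 - 9*s - 54) ds = -46; the area of that piece is 46.
Total area = 29/2 + 46 = 121/2.

121/2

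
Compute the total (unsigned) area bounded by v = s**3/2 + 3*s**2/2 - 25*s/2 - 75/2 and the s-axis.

262

The curve meets the s-axis where s**3/2 + 3*s**2/2 - 25*s/2 - 75/2 = 0, i.e. (s - 5)*(s + 3)*(s + 5)/2 = 0, at s = -5, -3, 5.
On [-5, -3] the curve lies above the axis; ∫[-5,-3] (s**3/2 + 3*s**2/2 - 25*s/2 - 75/2) ds = 6, giving area 6.
On [-3, 5] the curve lies below the axis; ∫[-3,5] (s**3/2 + 3*s**2/2 - 25*s/2 - 75/2) ds = -256, giving area 256.
Total area = 6 + 256 = 262.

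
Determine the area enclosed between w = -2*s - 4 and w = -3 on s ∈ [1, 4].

18

On [1, 4], (-2*s - 4) - (-3) = -2*s - 1 is ≤ 0 throughout, so the area is a single integral of |-2*s - 1|.
∫[1,4] (-2*s - 1) ds = -18; the area of that piece is 18.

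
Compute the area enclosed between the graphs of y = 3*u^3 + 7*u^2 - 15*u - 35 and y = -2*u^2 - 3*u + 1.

393/4

Set the curves equal: 3*u^3 + 7*u^2 - 15*u - 35 = -2*u^2 - 3*u + 1, so 3*u^3 + 9*u^2 - 12*u - 36 = 0, which factors as 3*(u - 2)*(u + 2)*(u + 3) = 0. The curves meet at u = -3, -2, 2.
On [-3, -2], y = 3*u^3 + 7*u^2 - 15*u - 35 is on top; that piece has area ∫[-3,-2] (3*u^3 + 9*u^2 - 12*u - 36) du = 9/4.
On [-2, 2], y = -2*u^2 - 3*u + 1 is on top; that piece has area ∫[-2,2] (-(3*u^3 + 9*u^2 - 12*u - 36)) du = 96.
Total enclosed area = 9/4 + 96 = 393/4.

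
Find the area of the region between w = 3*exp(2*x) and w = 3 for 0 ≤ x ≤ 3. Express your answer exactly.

-21/2 + 3*exp(6)/2

On [0, 3], (3*exp(2*x)) - (3) = 3*exp(2*x) - 3 is ≥ 0 throughout, so the area is a single integral of |3*exp(2*x) - 3|.
∫[0,3] (3*exp(2*x) - 3) dx = -21/2 + 3*exp(6)/2.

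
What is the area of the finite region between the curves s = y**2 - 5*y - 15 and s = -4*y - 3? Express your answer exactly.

343/6

Both boundary curves give s as a function of y, so integrate with respect to y. Setting them equal: y**2 - y - 12 = 0, i.e. (y - 4)*(y + 3) = 0, so they meet at y = -3, 4.
For y in [-3, 4], s = y**2 - 5*y - 15 is on the left; area = ∫[-3,4] (-(y**2 - y - 12)) dy = 343/6.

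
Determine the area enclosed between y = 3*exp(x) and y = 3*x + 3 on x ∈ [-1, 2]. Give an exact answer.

On [-1, 2], (3*exp(x)) - (3*x + 3) = -3*x + 3*exp(x) - 3 is ≥ 0 throughout, so the area is a single integral of |-3*x + 3*exp(x) - 3|.
∫[-1,2] (-3*x + 3*exp(x) - 3) dx = -27/2 - 3*exp(-1) + 3*exp(2).

-27/2 - 3*exp(-1) + 3*exp(2)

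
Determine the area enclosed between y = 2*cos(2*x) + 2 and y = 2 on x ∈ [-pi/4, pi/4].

2

On [-pi/4, pi/4], (2*cos(2*x) + 2) - (2) = 2*cos(2*x) is ≥ 0 throughout, so the area is a single integral of |2*cos(2*x)|.
∫[-pi/4,pi/4] (2*cos(2*x)) dx = 2.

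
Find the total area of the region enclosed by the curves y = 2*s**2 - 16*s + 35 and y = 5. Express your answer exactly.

8/3

Set the curves equal: 2*s**2 - 16*s + 35 = 5, so 2*s**2 - 16*s + 30 = 0, which factors as 2*(s - 5)*(s - 3) = 0. The curves meet at s = 3, 5.
On [3, 5], y = 5 is on top; that piece has area ∫[3,5] (-(2*s**2 - 16*s + 30)) ds = 8/3.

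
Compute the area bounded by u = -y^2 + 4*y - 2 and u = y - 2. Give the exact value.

9/2

Both boundary curves give u as a function of y, so integrate with respect to y. Setting them equal: -y^2 + 3*y = 0, i.e. -y*(y - 3) = 0, so they meet at y = 0, 3.
For y in [0, 3], u = -y^2 + 4*y - 2 is on the right; area = ∫[0,3] (-y^2 + 3*y) dy = 9/2.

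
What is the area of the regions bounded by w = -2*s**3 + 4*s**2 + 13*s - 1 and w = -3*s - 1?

296/3

Set the curves equal: -2*s**3 + 4*s**2 + 13*s - 1 = -3*s - 1, so -2*s**3 + 4*s**2 + 16*s = 0, which factors as -2*s*(s - 4)*(s + 2) = 0. The curves meet at s = -2, 0, 4.
On [-2, 0], w = -3*s - 1 is on top; that piece has area ∫[-2,0] (-(-2*s**3 + 4*s**2 + 16*s)) ds = 40/3.
On [0, 4], w = -2*s**3 + 4*s**2 + 13*s - 1 is on top; that piece has area ∫[0,4] (-2*s**3 + 4*s**2 + 16*s) ds = 256/3.
Total enclosed area = 40/3 + 256/3 = 296/3.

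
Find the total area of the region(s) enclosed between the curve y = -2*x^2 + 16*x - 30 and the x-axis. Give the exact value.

8/3

The curve meets the x-axis where -2*x^2 + 16*x - 30 = 0, i.e. -2*(x - 5)*(x - 3) = 0, at x = 3, 5.
On [3, 5] the curve lies above the axis; ∫[3,5] (-2*x^2 + 16*x - 30) dx = 8/3, giving area 8/3.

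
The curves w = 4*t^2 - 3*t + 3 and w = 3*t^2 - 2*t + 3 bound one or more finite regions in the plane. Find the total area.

1/6

Set the curves equal: 4*t^2 - 3*t + 3 = 3*t^2 - 2*t + 3, so t^2 - t = 0, which factors as t*(t - 1) = 0. The curves meet at t = 0, 1.
On [0, 1], w = 3*t^2 - 2*t + 3 is on top; that piece has area ∫[0,1] (-(t^2 - t)) dt = 1/6.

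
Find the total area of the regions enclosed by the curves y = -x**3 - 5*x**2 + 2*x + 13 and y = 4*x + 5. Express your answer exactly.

253/12

Set the curves equal: -x**3 - 5*x**2 + 2*x + 13 = 4*x + 5, so -x**3 - 5*x**2 - 2*x + 8 = 0, which factors as -(x - 1)*(x + 2)*(x + 4) = 0. The curves meet at x = -4, -2, 1.
On [-4, -2], y = 4*x + 5 is on top; that piece has area ∫[-4,-2] (-(-x**3 - 5*x**2 - 2*x + 8)) dx = 16/3.
On [-2, 1], y = -x**3 - 5*x**2 + 2*x + 13 is on top; that piece has area ∫[-2,1] (-x**3 - 5*x**2 - 2*x + 8) dx = 63/4.
Total enclosed area = 16/3 + 63/4 = 253/12.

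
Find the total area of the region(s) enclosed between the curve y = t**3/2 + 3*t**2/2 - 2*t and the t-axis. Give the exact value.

The curve meets the t-axis where t**3/2 + 3*t**2/2 - 2*t = 0, i.e. t*(t - 1)*(t + 4)/2 = 0, at t = -4, 0, 1.
On [-4, 0] the curve lies above the axis; ∫[-4,0] (t**3/2 + 3*t**2/2 - 2*t) dt = 16, giving area 16.
On [0, 1] the curve lies below the axis; ∫[0,1] (t**3/2 + 3*t**2/2 - 2*t) dt = -3/8, giving area 3/8.
Total area = 16 + 3/8 = 131/8.

131/8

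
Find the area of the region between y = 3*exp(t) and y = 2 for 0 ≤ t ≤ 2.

On [0, 2], (3*exp(t)) - (2) = 3*exp(t) - 2 is ≥ 0 throughout, so the area is a single integral of |3*exp(t) - 2|.
∫[0,2] (3*exp(t) - 2) dt = -7 + 3*exp(2).

-7 + 3*exp(2)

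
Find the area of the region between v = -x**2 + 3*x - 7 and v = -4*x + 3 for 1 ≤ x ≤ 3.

3

The difference (-x**2 + 3*x - 7) - (-4*x + 3) = -x**2 + 7*x - 10 changes sign at x = 2 inside [1, 3], so split the integral there.
∫[1,2] (-x**2 + 7*x - 10) dx = -11/6; the area of that piece is 11/6.
∫[2,3] (-x**2 + 7*x - 10) dx = 7/6.
Total area = 11/6 + 7/6 = 3.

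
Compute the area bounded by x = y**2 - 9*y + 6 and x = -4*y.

1/6

Both boundary curves give x as a function of y, so integrate with respect to y. Setting them equal: y**2 - 5*y + 6 = 0, i.e. (y - 3)*(y - 2) = 0, so they meet at y = 2, 3.
For y in [2, 3], x = y**2 - 9*y + 6 is on the left; area = ∫[2,3] (-(y**2 - 5*y + 6)) dy = 1/6.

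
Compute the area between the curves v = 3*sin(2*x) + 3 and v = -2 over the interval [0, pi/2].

On [0, pi/2], (3*sin(2*x) + 3) - (-2) = 3*sin(2*x) + 5 is ≥ 0 throughout, so the area is a single integral of |3*sin(2*x) + 5|.
∫[0,pi/2] (3*sin(2*x) + 5) dx = 3 + 5*pi/2.

3 + 5*pi/2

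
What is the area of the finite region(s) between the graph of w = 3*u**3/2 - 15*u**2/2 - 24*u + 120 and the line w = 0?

The curve meets the u-axis where 3*u**3/2 - 15*u**2/2 - 24*u + 120 = 0, i.e. 3*(u - 5)*(u - 4)*(u + 4)/2 = 0, at u = -4, 4, 5.
On [-4, 4] the curve lies above the axis; ∫[-4,4] (3*u**3/2 - 15*u**2/2 - 24*u + 120) du = 640, giving area 640.
On [4, 5] the curve lies below the axis; ∫[4,5] (3*u**3/2 - 15*u**2/2 - 24*u + 120) du = -17/8, giving area 17/8.
Total area = 640 + 17/8 = 5137/8.

5137/8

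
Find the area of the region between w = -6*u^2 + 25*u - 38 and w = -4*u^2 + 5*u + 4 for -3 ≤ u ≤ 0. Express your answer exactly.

On [-3, 0], (-6*u^2 + 25*u - 38) - (-4*u^2 + 5*u + 4) = -2*u^2 + 20*u - 42 is ≤ 0 throughout, so the area is a single integral of |-2*u^2 + 20*u - 42|.
∫[-3,0] (-2*u^2 + 20*u - 42) du = -234; the area of that piece is 234.

234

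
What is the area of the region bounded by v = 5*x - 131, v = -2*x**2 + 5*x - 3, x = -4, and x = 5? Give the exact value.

On [-4, 5], (5*x - 131) - (-2*x**2 + 5*x - 3) = 2*x**2 - 128 is ≤ 0 throughout, so the area is a single integral of |2*x**2 - 128|.
∫[-4,5] (2*x**2 - 128) dx = -1026; the area of that piece is 1026.

1026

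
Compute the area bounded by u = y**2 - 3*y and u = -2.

1/6

Both boundary curves give u as a function of y, so integrate with respect to y. Setting them equal: y**2 - 3*y + 2 = 0, i.e. (y - 2)*(y - 1) = 0, so they meet at y = 1, 2.
For y in [1, 2], u = y**2 - 3*y is on the left; area = ∫[1,2] (-(y**2 - 3*y + 2)) dy = 1/6.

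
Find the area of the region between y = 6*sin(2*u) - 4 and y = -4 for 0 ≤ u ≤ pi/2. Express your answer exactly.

On [0, pi/2], (6*sin(2*u) - 4) - (-4) = 6*sin(2*u) is ≥ 0 throughout, so the area is a single integral of |6*sin(2*u)|.
∫[0,pi/2] (6*sin(2*u)) du = 6.

6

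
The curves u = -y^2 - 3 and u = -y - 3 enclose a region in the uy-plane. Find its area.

1/6

Both boundary curves give u as a function of y, so integrate with respect to y. Setting them equal: -y^2 + y = 0, i.e. -y*(y - 1) = 0, so they meet at y = 0, 1.
For y in [0, 1], u = -y^2 - 3 is on the right; area = ∫[0,1] (-y^2 + y) dy = 1/6.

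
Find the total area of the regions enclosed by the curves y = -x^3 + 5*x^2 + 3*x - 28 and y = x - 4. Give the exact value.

443/6

Set the curves equal: -x^3 + 5*x^2 + 3*x - 28 = x - 4, so -x^3 + 5*x^2 + 2*x - 24 = 0, which factors as -(x - 4)*(x - 3)*(x + 2) = 0. The curves meet at x = -2, 3, 4.
On [-2, 3], y = x - 4 is on top; that piece has area ∫[-2,3] (-(-x^3 + 5*x^2 + 2*x - 24)) dx = 875/12.
On [3, 4], y = -x^3 + 5*x^2 + 3*x - 28 is on top; that piece has area ∫[3,4] (-x^3 + 5*x^2 + 2*x - 24) dx = 11/12.
Total enclosed area = 875/12 + 11/12 = 443/6.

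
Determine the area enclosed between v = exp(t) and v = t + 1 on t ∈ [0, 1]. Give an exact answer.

-5/2 + exp(1)

On [0, 1], (exp(t)) - (t + 1) = -t + exp(t) - 1 is ≥ 0 throughout, so the area is a single integral of |-t + exp(t) - 1|.
∫[0,1] (-t + exp(t) - 1) dt = -5/2 + exp(1).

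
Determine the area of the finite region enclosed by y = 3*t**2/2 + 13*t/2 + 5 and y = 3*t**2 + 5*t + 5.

1/4

Set the curves equal: 3*t**2/2 + 13*t/2 + 5 = 3*t**2 + 5*t + 5, so -3*t**2/2 + 3*t/2 = 0, which factors as -3*t*(t - 1)/2 = 0. The curves meet at t = 0, 1.
On [0, 1], y = 3*t**2/2 + 13*t/2 + 5 is on top; that piece has area ∫[0,1] (-3*t**2/2 + 3*t/2) dt = 1/4.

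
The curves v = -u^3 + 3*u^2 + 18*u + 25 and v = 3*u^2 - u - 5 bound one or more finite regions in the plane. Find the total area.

517/2

Set the curves equal: -u^3 + 3*u^2 + 18*u + 25 = 3*u^2 - u - 5, so -u^3 + 19*u + 30 = 0, which factors as -(u - 5)*(u + 2)*(u + 3) = 0. The curves meet at u = -3, -2, 5.
On [-3, -2], v = 3*u^2 - u - 5 is on top; that piece has area ∫[-3,-2] (-(-u^3 + 19*u + 30)) du = 5/4.
On [-2, 5], v = -u^3 + 3*u^2 + 18*u + 25 is on top; that piece has area ∫[-2,5] (-u^3 + 19*u + 30) du = 1029/4.
Total enclosed area = 5/4 + 1029/4 = 517/2.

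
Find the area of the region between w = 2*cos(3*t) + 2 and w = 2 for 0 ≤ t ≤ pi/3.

4/3

The difference (2*cos(3*t) + 2) - (2) = 2*cos(3*t) changes sign at t = pi/6 inside [0, pi/3], so split the integral there.
∫[0,pi/6] (2*cos(3*t)) dt = 2/3.
∫[pi/6,pi/3] (2*cos(3*t)) dt = -2/3; the area of that piece is 2/3.
Total area = 2/3 + 2/3 = 4/3.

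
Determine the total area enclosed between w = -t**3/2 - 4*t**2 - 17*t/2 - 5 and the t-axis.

The curve meets the t-axis where -t**3/2 - 4*t**2 - 17*t/2 - 5 = 0, i.e. -(t + 1)*(t + 2)*(t + 5)/2 = 0, at t = -5, -2, -1.
On [-5, -2] the curve lies below the axis; ∫[-5,-2] (-t**3/2 - 4*t**2 - 17*t/2 - 5) dt = -45/8, giving area 45/8.
On [-2, -1] the curve lies above the axis; ∫[-2,-1] (-t**3/2 - 4*t**2 - 17*t/2 - 5) dt = 7/24, giving area 7/24.
Total area = 45/8 + 7/24 = 71/12.

71/12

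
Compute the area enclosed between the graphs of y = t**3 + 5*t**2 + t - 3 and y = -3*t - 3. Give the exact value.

Set the curves equal: t**3 + 5*t**2 + t - 3 = -3*t - 3, so t**3 + 5*t**2 + 4*t = 0, which factors as t*(t + 1)*(t + 4) = 0. The curves meet at t = -4, -1, 0.
On [-4, -1], y = t**3 + 5*t**2 + t - 3 is on top; that piece has area ∫[-4,-1] (t**3 + 5*t**2 + 4*t) dt = 45/4.
On [-1, 0], y = -3*t - 3 is on top; that piece has area ∫[-1,0] (-(t**3 + 5*t**2 + 4*t)) dt = 7/12.
Total enclosed area = 45/4 + 7/12 = 71/6.

71/6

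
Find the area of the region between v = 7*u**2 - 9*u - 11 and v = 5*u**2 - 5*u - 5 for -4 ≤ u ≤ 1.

194/3

The difference (7*u**2 - 9*u - 11) - (5*u**2 - 5*u - 5) = 2*u**2 - 4*u - 6 changes sign at u = -1 inside [-4, 1], so split the integral there.
∫[-4,-1] (2*u**2 - 4*u - 6) du = 54.
∫[-1,1] (2*u**2 - 4*u - 6) du = -32/3; the area of that piece is 32/3.
Total area = 54 + 32/3 = 194/3.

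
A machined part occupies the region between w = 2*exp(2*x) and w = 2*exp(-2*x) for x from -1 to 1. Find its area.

-4 + 2*exp(-2) + 2*exp(2)

The difference (2*exp(2*x)) - (2*exp(-2*x)) = 2*exp(2*x) - 2*exp(-2*x) changes sign at x = 0 inside [-1, 1], so split the integral there.
∫[-1,0] (2*exp(2*x) - 2*exp(-2*x)) dx = -exp(2) - exp(-2) + 2; the area of that piece is -2 + exp(-2) + exp(2).
∫[0,1] (2*exp(2*x) - 2*exp(-2*x)) dx = -2 + exp(-2) + exp(2).
Total area = (-2 + exp(-2) + exp(2)) + (-2 + exp(-2) + exp(2)) = -4 + 2*exp(-2) + 2*exp(2).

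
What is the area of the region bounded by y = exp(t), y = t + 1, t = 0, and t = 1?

On [0, 1], (exp(t)) - (t + 1) = -t + exp(t) - 1 is ≥ 0 throughout, so the area is a single integral of |-t + exp(t) - 1|.
∫[0,1] (-t + exp(t) - 1) dt = -5/2 + exp(1).

-5/2 + exp(1)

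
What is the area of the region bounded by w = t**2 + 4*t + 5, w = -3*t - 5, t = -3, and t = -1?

3

The difference (t**2 + 4*t + 5) - (-3*t - 5) = t**2 + 7*t + 10 changes sign at t = -2 inside [-3, -1], so split the integral there.
∫[-3,-2] (t**2 + 7*t + 10) dt = -7/6; the area of that piece is 7/6.
∫[-2,-1] (t**2 + 7*t + 10) dt = 11/6.
Total area = 7/6 + 11/6 = 3.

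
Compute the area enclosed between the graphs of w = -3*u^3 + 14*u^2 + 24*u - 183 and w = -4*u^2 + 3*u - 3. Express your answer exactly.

Set the curves equal: -3*u^3 + 14*u^2 + 24*u - 183 = -4*u^2 + 3*u - 3, so -3*u^3 + 18*u^2 + 21*u - 180 = 0, which factors as -3*(u - 5)*(u - 4)*(u + 3) = 0. The curves meet at u = -3, 4, 5.
On [-3, 4], w = -4*u^2 + 3*u - 3 is on top; that piece has area ∫[-3,4] (-(-3*u^3 + 18*u^2 + 21*u - 180)) du = 3087/4.
On [4, 5], w = -3*u^3 + 14*u^2 + 24*u - 183 is on top; that piece has area ∫[4,5] (-3*u^3 + 18*u^2 + 21*u - 180) du = 15/4.
Total enclosed area = 3087/4 + 15/4 = 1551/2.

1551/2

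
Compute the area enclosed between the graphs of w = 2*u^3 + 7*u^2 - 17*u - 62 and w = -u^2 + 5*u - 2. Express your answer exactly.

Set the curves equal: 2*u^3 + 7*u^2 - 17*u - 62 = -u^2 + 5*u - 2, so 2*u^3 + 8*u^2 - 22*u - 60 = 0, which factors as 2*(u - 3)*(u + 2)*(u + 5) = 0. The curves meet at u = -5, -2, 3.
On [-5, -2], w = 2*u^3 + 7*u^2 - 17*u - 62 is on top; that piece has area ∫[-5,-2] (2*u^3 + 8*u^2 - 22*u - 60) du = 117/2.
On [-2, 3], w = -u^2 + 5*u - 2 is on top; that piece has area ∫[-2,3] (-(2*u^3 + 8*u^2 - 22*u - 60)) du = 1375/6.
Total enclosed area = 117/2 + 1375/6 = 863/3.

863/3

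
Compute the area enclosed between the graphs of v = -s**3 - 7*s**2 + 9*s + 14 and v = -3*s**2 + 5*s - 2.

148/3

Set the curves equal: -s**3 - 7*s**2 + 9*s + 14 = -3*s**2 + 5*s - 2, so -s**3 - 4*s**2 + 4*s + 16 = 0, which factors as -(s - 2)*(s + 2)*(s + 4) = 0. The curves meet at s = -4, -2, 2.
On [-4, -2], v = -3*s**2 + 5*s - 2 is on top; that piece has area ∫[-4,-2] (-(-s**3 - 4*s**2 + 4*s + 16)) ds = 20/3.
On [-2, 2], v = -s**3 - 7*s**2 + 9*s + 14 is on top; that piece has area ∫[-2,2] (-s**3 - 4*s**2 + 4*s + 16) ds = 128/3.
Total enclosed area = 20/3 + 128/3 = 148/3.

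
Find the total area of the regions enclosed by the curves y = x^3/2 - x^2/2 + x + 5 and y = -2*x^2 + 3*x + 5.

131/8

Set the curves equal: x^3/2 - x^2/2 + x + 5 = -2*x^2 + 3*x + 5, so x^3/2 + 3*x^2/2 - 2*x = 0, which factors as x*(x - 1)*(x + 4)/2 = 0. The curves meet at x = -4, 0, 1.
On [-4, 0], y = x^3/2 - x^2/2 + x + 5 is on top; that piece has area ∫[-4,0] (x^3/2 + 3*x^2/2 - 2*x) dx = 16.
On [0, 1], y = -2*x^2 + 3*x + 5 is on top; that piece has area ∫[0,1] (-(x^3/2 + 3*x^2/2 - 2*x)) dx = 3/8.
Total enclosed area = 16 + 3/8 = 131/8.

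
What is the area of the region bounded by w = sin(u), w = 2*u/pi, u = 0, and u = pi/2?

On [0, pi/2], (sin(u)) - (2*u/pi) = -2*u/pi + sin(u) is ≥ 0 throughout, so the area is a single integral of |-2*u/pi + sin(u)|.
∫[0,pi/2] (-2*u/pi + sin(u)) du = 1 - pi/4.

1 - pi/4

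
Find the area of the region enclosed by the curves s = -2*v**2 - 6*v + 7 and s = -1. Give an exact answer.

Both boundary curves give s as a function of v, so integrate with respect to v. Setting them equal: -2*v**2 - 6*v + 8 = 0, i.e. -2*(v - 1)*(v + 4) = 0, so they meet at v = -4, 1.
For v in [-4, 1], s = -2*v**2 - 6*v + 7 is on the right; area = ∫[-4,1] (-2*v**2 - 6*v + 8) dv = 125/3.

125/3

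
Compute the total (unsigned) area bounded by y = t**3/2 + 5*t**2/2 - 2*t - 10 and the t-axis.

937/24

The curve meets the t-axis where t**3/2 + 5*t**2/2 - 2*t - 10 = 0, i.e. (t - 2)*(t + 2)*(t + 5)/2 = 0, at t = -5, -2, 2.
On [-5, -2] the curve lies above the axis; ∫[-5,-2] (t**3/2 + 5*t**2/2 - 2*t - 10) dt = 99/8, giving area 99/8.
On [-2, 2] the curve lies below the axis; ∫[-2,2] (t**3/2 + 5*t**2/2 - 2*t - 10) dt = -80/3, giving area 80/3.
Total area = 99/8 + 80/3 = 937/24.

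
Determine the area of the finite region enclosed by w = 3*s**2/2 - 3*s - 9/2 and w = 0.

16

Set the curves equal: 3*s**2/2 - 3*s - 9/2 = 0, so 3*s**2/2 - 3*s - 9/2 = 0, which factors as 3*(s - 3)*(s + 1)/2 = 0. The curves meet at s = -1, 3.
On [-1, 3], w = 0 is on top; that piece has area ∫[-1,3] (-(3*s**2/2 - 3*s - 9/2)) ds = 16.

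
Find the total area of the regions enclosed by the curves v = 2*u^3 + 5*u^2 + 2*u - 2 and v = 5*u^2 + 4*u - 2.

Set the curves equal: 2*u^3 + 5*u^2 + 2*u - 2 = 5*u^2 + 4*u - 2, so 2*u^3 - 2*u = 0, which factors as 2*u*(u - 1)*(u + 1) = 0. The curves meet at u = -1, 0, 1.
On [-1, 0], v = 2*u^3 + 5*u^2 + 2*u - 2 is on top; that piece has area ∫[-1,0] (2*u^3 - 2*u) du = 1/2.
On [0, 1], v = 5*u^2 + 4*u - 2 is on top; that piece has area ∫[0,1] (-(2*u^3 - 2*u)) du = 1/2.
Total enclosed area = 1/2 + 1/2 = 1.

1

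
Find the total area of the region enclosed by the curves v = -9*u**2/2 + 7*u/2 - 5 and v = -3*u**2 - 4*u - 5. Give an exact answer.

125/4

Set the curves equal: -9*u**2/2 + 7*u/2 - 5 = -3*u**2 - 4*u - 5, so -3*u**2/2 + 15*u/2 = 0, which factors as -3*u*(u - 5)/2 = 0. The curves meet at u = 0, 5.
On [0, 5], v = -9*u**2/2 + 7*u/2 - 5 is on top; that piece has area ∫[0,5] (-3*u**2/2 + 15*u/2) du = 125/4.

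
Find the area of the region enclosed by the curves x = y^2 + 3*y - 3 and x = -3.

Both boundary curves give x as a function of y, so integrate with respect to y. Setting them equal: y^2 + 3*y = 0, i.e. y*(y + 3) = 0, so they meet at y = -3, 0.
For y in [-3, 0], x = y^2 + 3*y - 3 is on the left; area = ∫[-3,0] (-(y^2 + 3*y)) dy = 9/2.

9/2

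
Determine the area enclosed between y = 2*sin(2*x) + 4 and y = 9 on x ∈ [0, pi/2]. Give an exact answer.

-2 + 5*pi/2

On [0, pi/2], (2*sin(2*x) + 4) - (9) = 2*sin(2*x) - 5 is ≤ 0 throughout, so the area is a single integral of |2*sin(2*x) - 5|.
∫[0,pi/2] (2*sin(2*x) - 5) dx = 2 - 5*pi/2; the area of that piece is -2 + 5*pi/2.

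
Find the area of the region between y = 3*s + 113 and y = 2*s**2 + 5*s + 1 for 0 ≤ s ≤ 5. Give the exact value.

1355/3

On [0, 5], (3*s + 113) - (2*s**2 + 5*s + 1) = -2*s**2 - 2*s + 112 is ≥ 0 throughout, so the area is a single integral of |-2*s**2 - 2*s + 112|.
∫[0,5] (-2*s**2 - 2*s + 112) ds = 1355/3.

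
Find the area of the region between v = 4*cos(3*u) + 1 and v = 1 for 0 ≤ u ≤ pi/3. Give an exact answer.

8/3

The difference (4*cos(3*u) + 1) - (1) = 4*cos(3*u) changes sign at u = pi/6 inside [0, pi/3], so split the integral there.
∫[0,pi/6] (4*cos(3*u)) du = 4/3.
∫[pi/6,pi/3] (4*cos(3*u)) du = -4/3; the area of that piece is 4/3.
Total area = 4/3 + 4/3 = 8/3.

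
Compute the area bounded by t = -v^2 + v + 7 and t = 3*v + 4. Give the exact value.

32/3

Both boundary curves give t as a function of v, so integrate with respect to v. Setting them equal: -v^2 - 2*v + 3 = 0, i.e. -(v - 1)*(v + 3) = 0, so they meet at v = -3, 1.
For v in [-3, 1], t = -v^2 + v + 7 is on the right; area = ∫[-3,1] (-v^2 - 2*v + 3) dv = 32/3.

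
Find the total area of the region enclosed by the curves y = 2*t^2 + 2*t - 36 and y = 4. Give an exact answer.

Set the curves equal: 2*t^2 + 2*t - 36 = 4, so 2*t^2 + 2*t - 40 = 0, which factors as 2*(t - 4)*(t + 5) = 0. The curves meet at t = -5, 4.
On [-5, 4], y = 4 is on top; that piece has area ∫[-5,4] (-(2*t^2 + 2*t - 40)) dt = 243.

243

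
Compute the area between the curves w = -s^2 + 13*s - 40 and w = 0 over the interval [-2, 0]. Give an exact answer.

On [-2, 0], (-s^2 + 13*s - 40) - (0) = -s^2 + 13*s - 40 is ≤ 0 throughout, so the area is a single integral of |-s^2 + 13*s - 40|.
∫[-2,0] (-s^2 + 13*s - 40) ds = -326/3; the area of that piece is 326/3.

326/3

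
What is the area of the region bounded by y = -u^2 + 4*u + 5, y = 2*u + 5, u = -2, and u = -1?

On [-2, -1], (-u^2 + 4*u + 5) - (2*u + 5) = -u^2 + 2*u is ≤ 0 throughout, so the area is a single integral of |-u^2 + 2*u|.
∫[-2,-1] (-u^2 + 2*u) du = -16/3; the area of that piece is 16/3.

16/3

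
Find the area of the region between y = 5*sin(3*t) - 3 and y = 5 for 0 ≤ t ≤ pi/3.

On [0, pi/3], (5*sin(3*t) - 3) - (5) = 5*sin(3*t) - 8 is ≤ 0 throughout, so the area is a single integral of |5*sin(3*t) - 8|.
∫[0,pi/3] (5*sin(3*t) - 8) dt = 10/3 - 8*pi/3; the area of that piece is -10/3 + 8*pi/3.

-10/3 + 8*pi/3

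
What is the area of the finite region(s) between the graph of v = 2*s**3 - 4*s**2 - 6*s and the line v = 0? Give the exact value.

71/3

The curve meets the s-axis where 2*s**3 - 4*s**2 - 6*s = 0, i.e. 2*s*(s - 3)*(s + 1) = 0, at s = -1, 0, 3.
On [-1, 0] the curve lies above the axis; ∫[-1,0] (2*s**3 - 4*s**2 - 6*s) ds = 7/6, giving area 7/6.
On [0, 3] the curve lies below the axis; ∫[0,3] (2*s**3 - 4*s**2 - 6*s) ds = -45/2, giving area 45/2.
Total area = 7/6 + 45/2 = 71/3.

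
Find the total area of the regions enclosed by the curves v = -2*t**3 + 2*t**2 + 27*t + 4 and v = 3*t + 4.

Set the curves equal: -2*t**3 + 2*t**2 + 27*t + 4 = 3*t + 4, so -2*t**3 + 2*t**2 + 24*t = 0, which factors as -2*t*(t - 4)*(t + 3) = 0. The curves meet at t = -3, 0, 4.
On [-3, 0], v = 3*t + 4 is on top; that piece has area ∫[-3,0] (-(-2*t**3 + 2*t**2 + 24*t)) dt = 99/2.
On [0, 4], v = -2*t**3 + 2*t**2 + 27*t + 4 is on top; that piece has area ∫[0,4] (-2*t**3 + 2*t**2 + 24*t) dt = 320/3.
Total enclosed area = 99/2 + 320/3 = 937/6.

937/6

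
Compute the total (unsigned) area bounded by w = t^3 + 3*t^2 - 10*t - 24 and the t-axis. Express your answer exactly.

The curve meets the t-axis where t^3 + 3*t^2 - 10*t - 24 = 0, i.e. (t - 3)*(t + 2)*(t + 4) = 0, at t = -4, -2, 3.
On [-4, -2] the curve lies above the axis; ∫[-4,-2] (t^3 + 3*t^2 - 10*t - 24) dt = 8, giving area 8.
On [-2, 3] the curve lies below the axis; ∫[-2,3] (t^3 + 3*t^2 - 10*t - 24) dt = -375/4, giving area 375/4.
Total area = 8 + 375/4 = 407/4.

407/4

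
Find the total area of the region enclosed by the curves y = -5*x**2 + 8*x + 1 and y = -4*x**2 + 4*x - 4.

Set the curves equal: -5*x**2 + 8*x + 1 = -4*x**2 + 4*x - 4, so -x**2 + 4*x + 5 = 0, which factors as -(x - 5)*(x + 1) = 0. The curves meet at x = -1, 5.
On [-1, 5], y = -5*x**2 + 8*x + 1 is on top; that piece has area ∫[-1,5] (-x**2 + 4*x + 5) dx = 36.

36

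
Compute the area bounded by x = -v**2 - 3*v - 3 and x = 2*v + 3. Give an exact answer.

Both boundary curves give x as a function of v, so integrate with respect to v. Setting them equal: -v**2 - 5*v - 6 = 0, i.e. -(v + 2)*(v + 3) = 0, so they meet at v = -3, -2.
For v in [-3, -2], x = -v**2 - 3*v - 3 is on the right; area = ∫[-3,-2] (-v**2 - 5*v - 6) dv = 1/6.

1/6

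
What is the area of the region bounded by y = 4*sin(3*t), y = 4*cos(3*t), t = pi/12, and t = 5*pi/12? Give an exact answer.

On [pi/12, 5*pi/12], (4*sin(3*t)) - (4*cos(3*t)) = 4*sin(3*t) - 4*cos(3*t) is ≥ 0 throughout, so the area is a single integral of |4*sin(3*t) - 4*cos(3*t)|.
∫[pi/12,5*pi/12] (4*sin(3*t) - 4*cos(3*t)) dt = 8*sqrt(2)/3.

8*sqrt(2)/3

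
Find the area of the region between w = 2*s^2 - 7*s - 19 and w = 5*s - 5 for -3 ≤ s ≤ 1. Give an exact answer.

64

The difference (2*s^2 - 7*s - 19) - (5*s - 5) = 2*s^2 - 12*s - 14 changes sign at s = -1 inside [-3, 1], so split the integral there.
∫[-3,-1] (2*s^2 - 12*s - 14) ds = 112/3.
∫[-1,1] (2*s^2 - 12*s - 14) ds = -80/3; the area of that piece is 80/3.
Total area = 112/3 + 80/3 = 64.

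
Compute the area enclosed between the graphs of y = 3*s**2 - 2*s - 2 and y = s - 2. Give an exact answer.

Set the curves equal: 3*s**2 - 2*s - 2 = s - 2, so 3*s**2 - 3*s = 0, which factors as 3*s*(s - 1) = 0. The curves meet at s = 0, 1.
On [0, 1], y = s - 2 is on top; that piece has area ∫[0,1] (-(3*s**2 - 3*s)) ds = 1/2.

1/2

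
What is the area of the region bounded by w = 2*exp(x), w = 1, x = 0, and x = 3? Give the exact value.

-5 + 2*exp(3)

On [0, 3], (2*exp(x)) - (1) = 2*exp(x) - 1 is ≥ 0 throughout, so the area is a single integral of |2*exp(x) - 1|.
∫[0,3] (2*exp(x) - 1) dx = -5 + 2*exp(3).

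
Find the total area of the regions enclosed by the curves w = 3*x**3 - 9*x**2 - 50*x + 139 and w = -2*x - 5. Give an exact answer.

1551/2

Set the curves equal: 3*x**3 - 9*x**2 - 50*x + 139 = -2*x - 5, so 3*x**3 - 9*x**2 - 48*x + 144 = 0, which factors as 3*(x - 4)*(x - 3)*(x + 4) = 0. The curves meet at x = -4, 3, 4.
On [-4, 3], w = 3*x**3 - 9*x**2 - 50*x + 139 is on top; that piece has area ∫[-4,3] (3*x**3 - 9*x**2 - 48*x + 144) dx = 3087/4.
On [3, 4], w = -2*x - 5 is on top; that piece has area ∫[3,4] (-(3*x**3 - 9*x**2 - 48*x + 144)) dx = 15/4.
Total enclosed area = 3087/4 + 15/4 = 1551/2.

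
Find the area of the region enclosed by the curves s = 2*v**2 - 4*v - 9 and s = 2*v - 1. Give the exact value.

Both boundary curves give s as a function of v, so integrate with respect to v. Setting them equal: 2*v**2 - 6*v - 8 = 0, i.e. 2*(v - 4)*(v + 1) = 0, so they meet at v = -1, 4.
For v in [-1, 4], s = 2*v**2 - 4*v - 9 is on the left; area = ∫[-1,4] (-(2*v**2 - 6*v - 8)) dv = 125/3.

125/3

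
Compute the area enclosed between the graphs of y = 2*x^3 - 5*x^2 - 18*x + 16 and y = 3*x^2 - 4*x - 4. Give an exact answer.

Set the curves equal: 2*x^3 - 5*x^2 - 18*x + 16 = 3*x^2 - 4*x - 4, so 2*x^3 - 8*x^2 - 14*x + 20 = 0, which factors as 2*(x - 5)*(x - 1)*(x + 2) = 0. The curves meet at x = -2, 1, 5.
On [-2, 1], y = 2*x^3 - 5*x^2 - 18*x + 16 is on top; that piece has area ∫[-2,1] (2*x^3 - 8*x^2 - 14*x + 20) dx = 99/2.
On [1, 5], y = 3*x^2 - 4*x - 4 is on top; that piece has area ∫[1,5] (-(2*x^3 - 8*x^2 - 14*x + 20)) dx = 320/3.
Total enclosed area = 99/2 + 320/3 = 937/6.

937/6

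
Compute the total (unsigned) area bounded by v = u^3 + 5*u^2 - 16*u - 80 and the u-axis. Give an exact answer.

5137/12

The curve meets the u-axis where u^3 + 5*u^2 - 16*u - 80 = 0, i.e. (u - 4)*(u + 4)*(u + 5) = 0, at u = -5, -4, 4.
On [-5, -4] the curve lies above the axis; ∫[-5,-4] (u^3 + 5*u^2 - 16*u - 80) du = 17/12, giving area 17/12.
On [-4, 4] the curve lies below the axis; ∫[-4,4] (u^3 + 5*u^2 - 16*u - 80) du = -1280/3, giving area 1280/3.
Total area = 17/12 + 1280/3 = 5137/12.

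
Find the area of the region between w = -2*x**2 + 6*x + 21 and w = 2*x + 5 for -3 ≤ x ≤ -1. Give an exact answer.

12

The difference (-2*x**2 + 6*x + 21) - (2*x + 5) = -2*x**2 + 4*x + 16 changes sign at x = -2 inside [-3, -1], so split the integral there.
∫[-3,-2] (-2*x**2 + 4*x + 16) dx = -20/3; the area of that piece is 20/3.
∫[-2,-1] (-2*x**2 + 4*x + 16) dx = 16/3.
Total area = 20/3 + 16/3 = 12.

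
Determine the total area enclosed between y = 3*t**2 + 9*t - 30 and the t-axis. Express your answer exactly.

343/2

The curve meets the t-axis where 3*t**2 + 9*t - 30 = 0, i.e. 3*(t - 2)*(t + 5) = 0, at t = -5, 2.
On [-5, 2] the curve lies below the axis; ∫[-5,2] (3*t**2 + 9*t - 30) dt = -343/2, giving area 343/2.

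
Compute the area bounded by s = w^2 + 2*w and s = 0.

4/3

Both boundary curves give s as a function of w, so integrate with respect to w. Setting them equal: w^2 + 2*w = 0, i.e. w*(w + 2) = 0, so they meet at w = -2, 0.
For w in [-2, 0], s = w^2 + 2*w is on the left; area = ∫[-2,0] (-(w^2 + 2*w)) dw = 4/3.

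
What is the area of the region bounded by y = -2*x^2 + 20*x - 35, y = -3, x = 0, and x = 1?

68/3

On [0, 1], (-2*x^2 + 20*x - 35) - (-3) = -2*x^2 + 20*x - 32 is ≤ 0 throughout, so the area is a single integral of |-2*x^2 + 20*x - 32|.
∫[0,1] (-2*x^2 + 20*x - 32) dx = -68/3; the area of that piece is 68/3.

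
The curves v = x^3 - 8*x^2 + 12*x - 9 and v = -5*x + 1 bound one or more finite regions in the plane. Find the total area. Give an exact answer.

Set the curves equal: x^3 - 8*x^2 + 12*x - 9 = -5*x + 1, so x^3 - 8*x^2 + 17*x - 10 = 0, which factors as (x - 5)*(x - 2)*(x - 1) = 0. The curves meet at x = 1, 2, 5.
On [1, 2], v = x^3 - 8*x^2 + 12*x - 9 is on top; that piece has area ∫[1,2] (x^3 - 8*x^2 + 17*x - 10) dx = 7/12.
On [2, 5], v = -5*x + 1 is on top; that piece has area ∫[2,5] (-(x^3 - 8*x^2 + 17*x - 10)) dx = 45/4.
Total enclosed area = 7/12 + 45/4 = 71/6.

71/6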